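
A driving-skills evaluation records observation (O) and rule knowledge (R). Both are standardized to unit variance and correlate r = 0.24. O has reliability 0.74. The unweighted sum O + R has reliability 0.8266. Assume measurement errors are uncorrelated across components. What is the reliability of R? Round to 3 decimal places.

Var(O+R) = 2 + 2·0.24 = 2.480.
True-score variance = ρ_O + ρ_R + 2·0.24, so 0.8266 = (0.74 + ρ_R + 0.48) / 2.480.
ρ_R = 0.8266·2.480 − 0.74 − 0.48 = 0.830.

0.830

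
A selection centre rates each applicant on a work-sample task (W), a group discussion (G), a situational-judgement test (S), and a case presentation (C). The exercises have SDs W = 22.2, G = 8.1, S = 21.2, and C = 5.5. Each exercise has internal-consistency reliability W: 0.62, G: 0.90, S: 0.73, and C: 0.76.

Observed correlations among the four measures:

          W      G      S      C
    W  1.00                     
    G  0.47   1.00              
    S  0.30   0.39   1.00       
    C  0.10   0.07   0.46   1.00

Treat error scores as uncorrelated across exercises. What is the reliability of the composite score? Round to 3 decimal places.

Var(W+G+S+C) = 22.2² + 8.1² + 21.2² + 5.5² + 2·[22.2·8.1·0.47 + 22.2·21.2·0.30 + 22.2·5.5·0.10 + 8.1·21.2·0.39 + 8.1·5.5·0.07 + 21.2·5.5·0.46] = 1038.14 + 723.285 = 1761.43.
Because errors are independent across components, Cov(Tᵢ,Tⱼ) = Cov(Xᵢ,Xⱼ); the off-diagonal part of the true-score variance is the same as above.
True-score variance = [22.2²·0.62 + 8.1²·0.90 + 21.2²·0.73 + 5.5²·0.76] + 723.285 = 715.691 + 723.285 = 1438.98.
Reliability = 1438.98 / 1761.43 = 0.817.

0.817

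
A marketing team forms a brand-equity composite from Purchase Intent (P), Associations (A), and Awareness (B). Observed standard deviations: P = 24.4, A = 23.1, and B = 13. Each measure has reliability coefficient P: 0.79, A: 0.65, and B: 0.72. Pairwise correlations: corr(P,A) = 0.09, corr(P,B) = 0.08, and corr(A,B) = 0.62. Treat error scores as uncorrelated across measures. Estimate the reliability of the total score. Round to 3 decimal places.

0.803

Var(P+A+B) = 24.4² + 23.1² + 13² + 2·[24.4·23.1·0.09 + 24.4·13·0.08 + 23.1·13·0.62] = 1297.97 + 524.579 = 1822.55.
Because errors are independent across components, Cov(Tᵢ,Tⱼ) = Cov(Xᵢ,Xⱼ); the off-diagonal part of the true-score variance is the same as above.
True-score variance = [24.4²·0.79 + 23.1²·0.65 + 13²·0.72] + 524.579 = 938.861 + 524.579 = 1463.44.
Reliability = 1463.44 / 1822.55 = 0.803.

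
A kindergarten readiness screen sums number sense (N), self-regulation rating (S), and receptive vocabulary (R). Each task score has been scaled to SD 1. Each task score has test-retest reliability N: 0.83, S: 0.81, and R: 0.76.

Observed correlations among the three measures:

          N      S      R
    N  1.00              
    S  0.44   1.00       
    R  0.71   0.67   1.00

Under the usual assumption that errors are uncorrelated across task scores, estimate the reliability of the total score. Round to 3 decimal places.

Var(N+S+R) = 3 + 2·[0.44 + 0.71 + 0.67] = 3 + 3.64 = 6.64.
Because errors are independent across components, Cov(Tᵢ,Tⱼ) = Cov(Xᵢ,Xⱼ); the off-diagonal part of the true-score variance is the same as above.
True-score variance = [0.83 + 0.81 + 0.76] + 3.64 = 2.4 + 3.64 = 6.04.
Reliability = 6.04 / 6.64 = 0.910.

0.910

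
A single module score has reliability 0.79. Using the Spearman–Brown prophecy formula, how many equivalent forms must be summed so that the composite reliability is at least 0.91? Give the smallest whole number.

3

k ≥ ρ*(1−ρ₁)/(ρ₁(1−ρ*)) = 0.91·0.21 / (0.79·0.09) = 2.688.
Smallest integer k = 3.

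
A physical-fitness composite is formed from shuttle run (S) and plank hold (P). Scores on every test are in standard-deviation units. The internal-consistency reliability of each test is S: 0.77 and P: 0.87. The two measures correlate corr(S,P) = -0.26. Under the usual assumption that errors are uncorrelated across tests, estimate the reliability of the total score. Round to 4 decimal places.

Var(S+P) = 2 + 2·[(-0.26)] = 2 − 0.52 = 1.48.
Because errors are independent across components, Cov(Tᵢ,Tⱼ) = Cov(Xᵢ,Xⱼ); the off-diagonal part of the true-score variance is the same as above.
True-score variance = [0.77 + 0.87] − 0.52 = 1.64 − 0.52 = 1.12.
Reliability = 1.12 / 1.48 = 0.7568.

0.7568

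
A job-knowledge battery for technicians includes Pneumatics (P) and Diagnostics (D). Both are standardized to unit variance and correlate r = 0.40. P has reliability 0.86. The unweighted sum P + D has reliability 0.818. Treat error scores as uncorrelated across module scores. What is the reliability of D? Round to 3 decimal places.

0.630

Var(P+D) = 2 + 2·0.40 = 2.800.
True-score variance = ρ_P + ρ_D + 2·0.40, so 0.818 = (0.86 + ρ_D + 0.80) / 2.800.
ρ_D = 0.818·2.800 − 0.86 − 0.80 = 0.630.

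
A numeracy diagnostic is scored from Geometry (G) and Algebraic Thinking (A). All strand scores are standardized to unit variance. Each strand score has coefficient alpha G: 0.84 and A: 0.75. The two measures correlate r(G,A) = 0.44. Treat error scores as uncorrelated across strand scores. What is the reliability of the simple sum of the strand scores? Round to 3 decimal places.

0.858

Var(G+A) = 2 + 2·[0.44] = 2 + 0.88 = 2.88.
With uncorrelated errors the cross-covariances are all true-score covariance, so they carry over unchanged; only the diagonal terms shrink to ρᵢσᵢ².
True-score variance = [0.84 + 0.75] + 0.88 = 1.59 + 0.88 = 2.47.
Reliability = 2.47 / 2.88 = 0.858.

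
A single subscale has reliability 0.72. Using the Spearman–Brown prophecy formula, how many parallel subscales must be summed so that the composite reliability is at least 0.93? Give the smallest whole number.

k ≥ ρ*(1−ρ₁)/(ρ₁(1−ρ*)) = 0.93·0.28 / (0.72·0.07) = 5.167.
Smallest integer k = 6.

6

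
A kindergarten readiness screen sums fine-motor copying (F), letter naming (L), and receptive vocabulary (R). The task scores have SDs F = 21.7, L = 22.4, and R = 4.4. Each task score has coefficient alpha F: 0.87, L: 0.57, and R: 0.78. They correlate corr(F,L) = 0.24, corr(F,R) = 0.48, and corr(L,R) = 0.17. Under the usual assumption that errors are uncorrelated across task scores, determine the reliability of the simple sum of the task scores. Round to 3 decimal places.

0.792

Var(F+L+R) = 21.7² + 22.4² + 4.4² + 2·[21.7·22.4·0.24 + 21.7·4.4·0.48 + 22.4·4.4·0.17] = 992.01 + 358.49 = 1350.5.
Because errors are independent across components, Cov(Tᵢ,Tⱼ) = Cov(Xᵢ,Xⱼ); the off-diagonal part of the true-score variance is the same as above.
True-score variance = [21.7²·0.87 + 22.4²·0.57 + 4.4²·0.78] + 358.49 = 710.778 + 358.49 = 1069.27.
Reliability = 1069.27 / 1350.5 = 0.792.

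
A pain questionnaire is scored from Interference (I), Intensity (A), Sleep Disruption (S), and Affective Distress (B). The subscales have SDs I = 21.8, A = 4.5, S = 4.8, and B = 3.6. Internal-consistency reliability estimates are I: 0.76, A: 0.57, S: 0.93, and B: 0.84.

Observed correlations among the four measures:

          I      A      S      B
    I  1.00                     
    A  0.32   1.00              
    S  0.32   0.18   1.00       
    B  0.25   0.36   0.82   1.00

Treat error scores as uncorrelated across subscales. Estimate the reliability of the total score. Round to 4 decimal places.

Var(I+A+S+B) = 21.8² + 4.5² + 4.8² + 3.6² + 2·[21.8·4.5·0.32 + 21.8·4.8·0.32 + 21.8·3.6·0.25 + 4.5·4.8·0.18 + 4.5·3.6·0.36 + 4.8·3.6·0.82] = 531.49 + 216.773 = 748.263.
With uncorrelated errors the cross-covariances are all true-score covariance, so they carry over unchanged; only the diagonal terms shrink to ρᵢσᵢ².
True-score variance = [21.8²·0.76 + 4.5²·0.57 + 4.8²·0.93 + 3.6²·0.84] + 216.773 = 405.038 + 216.773 = 621.811.
Reliability = 621.811 / 748.263 = 0.8310.

0.8310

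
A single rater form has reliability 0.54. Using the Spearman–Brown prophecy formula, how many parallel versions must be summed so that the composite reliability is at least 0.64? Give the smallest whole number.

k ≥ ρ*(1−ρ₁)/(ρ₁(1−ρ*)) = 0.64·0.46 / (0.54·0.36) = 1.514.
Smallest integer k = 2.

2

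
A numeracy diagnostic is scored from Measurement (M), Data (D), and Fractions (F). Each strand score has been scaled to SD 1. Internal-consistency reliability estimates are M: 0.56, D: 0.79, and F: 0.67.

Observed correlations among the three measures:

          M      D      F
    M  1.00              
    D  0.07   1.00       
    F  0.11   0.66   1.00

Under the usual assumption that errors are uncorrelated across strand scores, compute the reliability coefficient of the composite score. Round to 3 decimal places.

Var(M+D+F) = 3 + 2·[0.07 + 0.11 + 0.66] = 3 + 1.68 = 4.68.
Because errors are independent across components, Cov(Tᵢ,Tⱼ) = Cov(Xᵢ,Xⱼ); the off-diagonal part of the true-score variance is the same as above.
True-score variance = [0.56 + 0.79 + 0.67] + 1.68 = 2.02 + 1.68 = 3.7.
Reliability = 3.7 / 4.68 = 0.791.

0.791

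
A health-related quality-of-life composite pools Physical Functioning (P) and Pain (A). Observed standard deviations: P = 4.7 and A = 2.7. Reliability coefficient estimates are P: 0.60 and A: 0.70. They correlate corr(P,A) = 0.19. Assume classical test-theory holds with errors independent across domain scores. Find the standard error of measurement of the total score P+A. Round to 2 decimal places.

3.32

Var(total) = 29.38 + 4.8222 = 34.2022.
True-score variance = 18.357 + 4.8222 = 23.1792, so reliability = 0.6777.
Error variance = 34.2022 − 23.1792 = 11.023; SEM = √11.023 = 3.32.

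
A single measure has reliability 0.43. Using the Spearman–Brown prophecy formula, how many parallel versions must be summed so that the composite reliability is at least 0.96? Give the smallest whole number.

k ≥ ρ*(1−ρ₁)/(ρ₁(1−ρ*)) = 0.96·0.57 / (0.43·0.04) = 31.814.
Smallest integer k = 32.

32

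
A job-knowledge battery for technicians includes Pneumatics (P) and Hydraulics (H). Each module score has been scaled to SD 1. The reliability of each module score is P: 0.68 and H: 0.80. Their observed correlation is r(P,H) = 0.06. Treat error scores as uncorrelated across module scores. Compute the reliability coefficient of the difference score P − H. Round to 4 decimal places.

Var(P−H) = 1 + 1 − 2·0.06 = 2 − 0.12 = 1.88.
With uncorrelated errors the cross-covariances are all true-score covariance, so they carry over unchanged; only the diagonal terms shrink to ρᵢσᵢ².
True-score variance = [0.68 + 0.80] − 0.12 = 1.48 − 0.12 = 1.36.
Reliability = 1.36 / 1.88 = 0.7234.

0.7234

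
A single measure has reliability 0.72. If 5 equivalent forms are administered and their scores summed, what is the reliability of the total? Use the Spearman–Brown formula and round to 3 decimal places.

ρ_k = kρ / (1 + (k−1)ρ) = 5·0.72 / (1 + 4·0.72) = 3.600 / 3.880 = 0.928.

0.928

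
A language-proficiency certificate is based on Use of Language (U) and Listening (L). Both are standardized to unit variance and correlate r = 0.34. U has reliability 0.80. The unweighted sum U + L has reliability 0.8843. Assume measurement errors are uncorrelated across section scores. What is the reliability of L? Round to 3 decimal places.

Var(U+L) = 2 + 2·0.34 = 2.680.
True-score variance = ρ_U + ρ_L + 2·0.34, so 0.8843 = (0.80 + ρ_L + 0.68) / 2.680.
ρ_L = 0.8843·2.680 − 0.80 − 0.68 = 0.890.

0.890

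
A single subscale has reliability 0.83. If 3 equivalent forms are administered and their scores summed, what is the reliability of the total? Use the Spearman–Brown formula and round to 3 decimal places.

0.936

ρ_k = kρ / (1 + (k−1)ρ) = 3·0.83 / (1 + 2·0.83) = 2.490 / 2.660 = 0.936.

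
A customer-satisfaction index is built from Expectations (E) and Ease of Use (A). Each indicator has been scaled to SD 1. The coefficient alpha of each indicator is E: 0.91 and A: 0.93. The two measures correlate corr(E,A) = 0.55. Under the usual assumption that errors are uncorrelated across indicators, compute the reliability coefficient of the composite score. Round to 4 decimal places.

0.9484

Var(E+A) = 2 + 2·[0.55] = 2 + 1.1 = 3.1.
Under uncorrelated errors the observed covariances equal the true-score covariances, so only the own-variance terms attenuate.
True-score variance = [0.91 + 0.93] + 1.1 = 1.84 + 1.1 = 2.94.
Reliability = 2.94 / 3.1 = 0.9484.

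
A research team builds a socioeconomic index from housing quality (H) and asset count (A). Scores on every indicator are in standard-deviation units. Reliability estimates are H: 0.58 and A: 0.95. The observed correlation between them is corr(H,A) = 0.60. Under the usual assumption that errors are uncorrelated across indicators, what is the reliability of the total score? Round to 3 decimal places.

Var(H+A) = 2 + 2·[0.60] = 2 + 1.2 = 3.2.
With uncorrelated errors the cross-covariances are all true-score covariance, so they carry over unchanged; only the diagonal terms shrink to ρᵢσᵢ².
True-score variance = [0.58 + 0.95] + 1.2 = 1.53 + 1.2 = 2.73.
Reliability = 2.73 / 3.2 = 0.853.

0.853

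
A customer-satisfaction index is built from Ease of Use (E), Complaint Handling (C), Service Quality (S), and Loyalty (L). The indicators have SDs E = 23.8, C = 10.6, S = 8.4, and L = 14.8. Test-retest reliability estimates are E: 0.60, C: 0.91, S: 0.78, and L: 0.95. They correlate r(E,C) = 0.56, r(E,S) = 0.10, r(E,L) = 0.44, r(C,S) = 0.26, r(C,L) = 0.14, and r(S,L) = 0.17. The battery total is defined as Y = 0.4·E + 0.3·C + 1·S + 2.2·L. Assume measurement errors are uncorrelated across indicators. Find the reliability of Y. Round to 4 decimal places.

Var(Y) = 0.4²·23.8² + 0.3²·10.6² + 8.4² + 2.2²·14.8² + 2·[0.12·23.8·10.6·0.56 + 0.4·23.8·8.4·0.10 + 0.88·23.8·14.8·0.44 + 0.3·10.6·8.4·0.26 + 0.66·10.6·14.8·0.14 + 2.2·8.4·14.8·0.17] = 1231.46 + 458.548 = 1690.
With uncorrelated errors the cross-covariances are all true-score covariance, so they carry over unchanged; only the diagonal terms shrink to ρᵢσᵢ².
True-score variance = [0.4²·23.8²·0.60 + 0.3²·10.6²·0.91 + 8.4²·0.78 + 2.2²·14.8²·0.95] + 458.548 = 1125.76 + 458.548 = 1584.31.
Reliability = 1584.31 / 1690 = 0.9375.

0.9375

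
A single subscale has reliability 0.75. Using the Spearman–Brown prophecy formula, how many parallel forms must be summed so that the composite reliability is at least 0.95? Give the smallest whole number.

k ≥ ρ*(1−ρ₁)/(ρ₁(1−ρ*)) = 0.95·0.25 / (0.75·0.05) = 6.333.
Smallest integer k = 7.

7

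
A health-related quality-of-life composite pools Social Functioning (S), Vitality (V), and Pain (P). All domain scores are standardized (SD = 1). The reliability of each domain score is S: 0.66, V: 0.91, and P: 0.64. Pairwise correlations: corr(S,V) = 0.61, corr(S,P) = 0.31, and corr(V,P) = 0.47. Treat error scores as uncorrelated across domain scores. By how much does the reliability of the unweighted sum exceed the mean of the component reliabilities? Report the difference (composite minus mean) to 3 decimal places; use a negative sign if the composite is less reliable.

0.127

Var(sum) = 3 + 2.78 = 5.78; true-score variance = 2.21 + 2.78 = 4.99; composite reliability = 0.8633.
Mean component reliability = 0.7367.
Difference = 0.8633 − 0.7367 = 0.127.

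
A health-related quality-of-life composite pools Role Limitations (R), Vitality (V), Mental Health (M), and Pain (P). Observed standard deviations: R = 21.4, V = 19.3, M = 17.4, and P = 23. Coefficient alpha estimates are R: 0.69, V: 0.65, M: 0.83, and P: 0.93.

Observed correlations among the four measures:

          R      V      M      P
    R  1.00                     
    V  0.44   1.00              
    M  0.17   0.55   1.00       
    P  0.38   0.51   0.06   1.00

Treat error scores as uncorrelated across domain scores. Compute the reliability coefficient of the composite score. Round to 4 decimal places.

0.8938

Var(R+V+M+P) = 21.4² + 19.3² + 17.4² + 23² + 2·[21.4·19.3·0.44 + 21.4·17.4·0.17 + 21.4·23·0.38 + 19.3·17.4·0.55 + 19.3·23·0.51 + 17.4·23·0.06] = 1662.21 + 1734.34 = 3396.55.
Under uncorrelated errors the observed covariances equal the true-score covariances, so only the own-variance terms attenuate.
True-score variance = [21.4²·0.69 + 19.3²·0.65 + 17.4²·0.83 + 23²·0.93] + 1734.34 = 1301.37 + 1734.34 = 3035.71.
Reliability = 3035.71 / 3396.55 = 0.8938.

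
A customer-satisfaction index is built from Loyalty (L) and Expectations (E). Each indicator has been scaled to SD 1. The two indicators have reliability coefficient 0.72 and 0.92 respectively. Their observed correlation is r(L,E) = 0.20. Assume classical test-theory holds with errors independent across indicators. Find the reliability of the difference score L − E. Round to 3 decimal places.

Var(L−E) = 1 + 1 − 2·0.20 = 2 − 0.4 = 1.6.
With uncorrelated errors the cross-covariances are all true-score covariance, so they carry over unchanged; only the diagonal terms shrink to ρᵢσᵢ².
True-score variance = [0.72 + 0.92] − 0.4 = 1.64 − 0.4 = 1.24.
Reliability = 1.24 / 1.6 = 0.775.

0.775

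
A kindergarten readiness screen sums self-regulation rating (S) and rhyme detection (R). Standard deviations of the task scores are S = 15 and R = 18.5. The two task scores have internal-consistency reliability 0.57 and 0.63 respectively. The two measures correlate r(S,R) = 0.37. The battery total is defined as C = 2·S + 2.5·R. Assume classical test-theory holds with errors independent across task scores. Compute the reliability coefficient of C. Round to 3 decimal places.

Var(C) = 2²·15² + 2.5²·18.5² + 2·[5·15·18.5·0.37] = 3039.06 + 1026.75 = 4065.81.
With uncorrelated errors the cross-covariances are all true-score covariance, so they carry over unchanged; only the diagonal terms shrink to ρᵢσᵢ².
True-score variance = [2²·15²·0.57 + 2.5²·18.5²·0.63] + 1026.75 = 1860.61 + 1026.75 = 2887.36.
Reliability = 2887.36 / 4065.81 = 0.710.

0.710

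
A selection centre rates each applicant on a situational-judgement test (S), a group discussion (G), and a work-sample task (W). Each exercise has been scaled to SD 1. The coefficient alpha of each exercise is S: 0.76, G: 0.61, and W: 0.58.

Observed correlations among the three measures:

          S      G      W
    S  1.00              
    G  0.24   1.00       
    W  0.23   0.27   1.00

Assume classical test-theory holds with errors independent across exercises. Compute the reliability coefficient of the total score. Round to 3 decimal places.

0.766

Var(S+G+W) = 3 + 2·[0.24 + 0.23 + 0.27] = 3 + 1.48 = 4.48.
Because errors are independent across components, Cov(Tᵢ,Tⱼ) = Cov(Xᵢ,Xⱼ); the off-diagonal part of the true-score variance is the same as above.
True-score variance = [0.76 + 0.61 + 0.58] + 1.48 = 1.95 + 1.48 = 3.43.
Reliability = 3.43 / 4.48 = 0.766.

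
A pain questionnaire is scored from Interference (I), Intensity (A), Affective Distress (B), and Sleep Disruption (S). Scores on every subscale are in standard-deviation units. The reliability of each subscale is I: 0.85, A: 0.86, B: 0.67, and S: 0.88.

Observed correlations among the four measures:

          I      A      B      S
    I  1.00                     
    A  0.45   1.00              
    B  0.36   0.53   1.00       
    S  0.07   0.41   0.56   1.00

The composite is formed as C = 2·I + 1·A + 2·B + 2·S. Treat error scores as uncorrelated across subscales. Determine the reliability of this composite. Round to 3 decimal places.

0.904

Var(C) = 2² + 1 + 2² + 2² + 2·[2·0.45 + 4·0.36 + 4·0.07 + 2·0.53 + 2·0.41 + 4·0.56] = 13 + 13.48 = 26.48.
Under uncorrelated errors the observed covariances equal the true-score covariances, so only the own-variance terms attenuate.
True-score variance = [2²·0.85 + 0.86 + 2²·0.67 + 2²·0.88] + 13.48 = 10.46 + 13.48 = 23.94.
Reliability = 23.94 / 26.48 = 0.904.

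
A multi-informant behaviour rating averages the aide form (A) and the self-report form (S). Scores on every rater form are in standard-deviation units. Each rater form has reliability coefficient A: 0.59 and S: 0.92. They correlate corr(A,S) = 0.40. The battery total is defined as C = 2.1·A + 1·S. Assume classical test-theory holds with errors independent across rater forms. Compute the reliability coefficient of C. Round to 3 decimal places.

0.734

Var(C) = 2.1² + 1 + 2·[2.1·0.40] = 5.41 + 1.68 = 7.09.
Under uncorrelated errors the observed covariances equal the true-score covariances, so only the own-variance terms attenuate.
True-score variance = [2.1²·0.59 + 0.92] + 1.68 = 3.5219 + 1.68 = 5.2019.
Reliability = 5.2019 / 7.09 = 0.734.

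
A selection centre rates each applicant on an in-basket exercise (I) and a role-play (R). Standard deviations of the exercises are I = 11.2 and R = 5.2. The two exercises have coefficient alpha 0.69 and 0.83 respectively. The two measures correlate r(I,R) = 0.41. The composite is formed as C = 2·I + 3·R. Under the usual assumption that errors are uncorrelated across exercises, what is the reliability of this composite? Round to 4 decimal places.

Var(C) = 2²·11.2² + 3²·5.2² + 2·[6·11.2·5.2·0.41] = 745.12 + 286.541 = 1031.66.
Because errors are independent across components, Cov(Tᵢ,Tⱼ) = Cov(Xᵢ,Xⱼ); the off-diagonal part of the true-score variance is the same as above.
True-score variance = [2²·11.2²·0.69 + 3²·5.2²·0.83] + 286.541 = 548.203 + 286.541 = 834.744.
Reliability = 834.744 / 1031.66 = 0.8091.

0.8091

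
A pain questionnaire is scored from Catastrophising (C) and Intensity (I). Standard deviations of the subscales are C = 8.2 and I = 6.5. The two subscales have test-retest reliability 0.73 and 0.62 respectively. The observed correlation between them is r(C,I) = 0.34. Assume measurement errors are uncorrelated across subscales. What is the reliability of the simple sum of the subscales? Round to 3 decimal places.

0.765

Var(C+I) = 8.2² + 6.5² + 2·[8.2·6.5·0.34] = 109.49 + 36.244 = 145.734.
Because errors are independent across components, Cov(Tᵢ,Tⱼ) = Cov(Xᵢ,Xⱼ); the off-diagonal part of the true-score variance is the same as above.
True-score variance = [8.2²·0.73 + 6.5²·0.62] + 36.244 = 75.2802 + 36.244 = 111.524.
Reliability = 111.524 / 145.734 = 0.765.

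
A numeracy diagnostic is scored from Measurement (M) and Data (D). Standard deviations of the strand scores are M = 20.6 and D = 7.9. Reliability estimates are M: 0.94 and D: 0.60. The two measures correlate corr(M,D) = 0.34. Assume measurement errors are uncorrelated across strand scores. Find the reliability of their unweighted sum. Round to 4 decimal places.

Var(M+D) = 20.6² + 7.9² + 2·[20.6·7.9·0.34] = 486.77 + 110.663 = 597.433.
With uncorrelated errors the cross-covariances are all true-score covariance, so they carry over unchanged; only the diagonal terms shrink to ρᵢσᵢ².
True-score variance = [20.6²·0.94 + 7.9²·0.60] + 110.663 = 436.344 + 110.663 = 547.008.
Reliability = 547.008 / 597.433 = 0.9156.

0.9156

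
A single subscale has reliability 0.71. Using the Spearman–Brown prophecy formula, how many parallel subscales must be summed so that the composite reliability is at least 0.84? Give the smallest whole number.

k ≥ ρ*(1−ρ₁)/(ρ₁(1−ρ*)) = 0.84·0.29 / (0.71·0.16) = 2.144.
Smallest integer k = 3.

3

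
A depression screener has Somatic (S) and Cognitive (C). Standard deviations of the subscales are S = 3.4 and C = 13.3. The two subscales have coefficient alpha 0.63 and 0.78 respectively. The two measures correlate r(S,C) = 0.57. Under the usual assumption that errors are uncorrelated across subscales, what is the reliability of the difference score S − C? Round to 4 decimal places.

0.6845

Var(S−C) = 3.4² + 13.3² − 2·3.4·13.3·0.57 = 188.45 − 51.5508 = 136.899.
Under uncorrelated errors the observed covariances equal the true-score covariances, so only the own-variance terms attenuate.
True-score variance = [3.4²·0.63 + 13.3²·0.78] − 51.5508 = 145.257 − 51.5508 = 93.7062.
Reliability = 93.7062 / 136.899 = 0.6845.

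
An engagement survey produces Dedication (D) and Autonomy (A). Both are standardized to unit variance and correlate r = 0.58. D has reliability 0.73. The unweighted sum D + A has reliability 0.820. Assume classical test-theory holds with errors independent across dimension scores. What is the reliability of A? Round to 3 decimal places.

0.701

Var(D+A) = 2 + 2·0.58 = 3.160.
True-score variance = ρ_D + ρ_A + 2·0.58, so 0.820 = (0.73 + ρ_A + 1.16) / 3.160.
ρ_A = 0.820·3.160 − 0.73 − 1.16 = 0.701.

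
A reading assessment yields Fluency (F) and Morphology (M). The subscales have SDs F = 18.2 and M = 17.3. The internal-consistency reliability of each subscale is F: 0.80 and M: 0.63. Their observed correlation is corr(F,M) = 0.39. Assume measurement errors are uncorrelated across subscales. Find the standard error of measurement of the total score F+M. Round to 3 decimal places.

Var(total) = 630.53 + 245.591 = 876.121.
True-score variance = 453.545 + 245.591 = 699.135, so reliability = 0.7980.
Error variance = 876.121 − 699.135 = 176.985; SEM = √176.985 = 13.304.

13.304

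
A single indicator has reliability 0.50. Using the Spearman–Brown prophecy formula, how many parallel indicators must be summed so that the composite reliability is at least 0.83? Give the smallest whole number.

5

k ≥ ρ*(1−ρ₁)/(ρ₁(1−ρ*)) = 0.83·0.50 / (0.50·0.17) = 4.882.
Smallest integer k = 5.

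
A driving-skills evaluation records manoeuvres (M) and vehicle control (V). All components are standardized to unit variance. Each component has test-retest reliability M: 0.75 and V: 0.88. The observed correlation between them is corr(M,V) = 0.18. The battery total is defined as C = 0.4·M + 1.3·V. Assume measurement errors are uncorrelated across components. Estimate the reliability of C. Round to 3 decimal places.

0.881

Var(C) = 0.4² + 1.3² + 2·[0.52·0.18] = 1.85 + 0.1872 = 2.0372.
Under uncorrelated errors the observed covariances equal the true-score covariances, so only the own-variance terms attenuate.
True-score variance = [0.4²·0.75 + 1.3²·0.88] + 0.1872 = 1.6072 + 0.1872 = 1.7944.
Reliability = 1.7944 / 2.0372 = 0.881.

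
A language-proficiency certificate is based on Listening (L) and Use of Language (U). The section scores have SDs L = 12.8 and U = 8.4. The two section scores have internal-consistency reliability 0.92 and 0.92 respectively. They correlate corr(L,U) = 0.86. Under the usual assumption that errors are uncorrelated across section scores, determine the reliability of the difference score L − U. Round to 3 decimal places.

0.621

Var(L−U) = 12.8² + 8.4² − 2·12.8·8.4·0.86 = 234.4 − 184.934 = 49.4656.
Under uncorrelated errors the observed covariances equal the true-score covariances, so only the own-variance terms attenuate.
True-score variance = [12.8²·0.92 + 8.4²·0.92] − 184.934 = 215.648 − 184.934 = 30.7136.
Reliability = 30.7136 / 49.4656 = 0.621.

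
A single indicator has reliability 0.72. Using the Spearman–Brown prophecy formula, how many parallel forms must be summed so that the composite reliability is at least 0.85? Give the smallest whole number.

k ≥ ρ*(1−ρ₁)/(ρ₁(1−ρ*)) = 0.85·0.28 / (0.72·0.15) = 2.204.
Smallest integer k = 3.

3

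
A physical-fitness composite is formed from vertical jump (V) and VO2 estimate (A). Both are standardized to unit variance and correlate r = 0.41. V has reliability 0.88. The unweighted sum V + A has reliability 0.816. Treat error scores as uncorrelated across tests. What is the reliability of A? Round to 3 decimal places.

0.601

Var(V+A) = 2 + 2·0.41 = 2.820.
True-score variance = ρ_V + ρ_A + 2·0.41, so 0.816 = (0.88 + ρ_A + 0.82) / 2.820.
ρ_A = 0.816·2.820 − 0.88 − 0.82 = 0.601.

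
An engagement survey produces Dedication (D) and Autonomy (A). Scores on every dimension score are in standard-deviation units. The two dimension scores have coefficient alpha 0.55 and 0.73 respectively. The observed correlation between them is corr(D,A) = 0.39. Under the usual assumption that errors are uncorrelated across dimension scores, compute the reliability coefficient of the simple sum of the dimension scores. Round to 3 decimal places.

Var(D+A) = 2 + 2·[0.39] = 2 + 0.78 = 2.78.
With uncorrelated errors the cross-covariances are all true-score covariance, so they carry over unchanged; only the diagonal terms shrink to ρᵢσᵢ².
True-score variance = [0.55 + 0.73] + 0.78 = 1.28 + 0.78 = 2.06.
Reliability = 2.06 / 2.78 = 0.741.

0.741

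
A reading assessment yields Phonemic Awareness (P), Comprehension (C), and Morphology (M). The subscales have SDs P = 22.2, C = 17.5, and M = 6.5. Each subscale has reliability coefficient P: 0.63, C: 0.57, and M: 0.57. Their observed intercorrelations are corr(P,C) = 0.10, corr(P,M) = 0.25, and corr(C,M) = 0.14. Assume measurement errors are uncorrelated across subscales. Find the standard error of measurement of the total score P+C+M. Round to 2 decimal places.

18.23

Var(total) = 841.34 + 181.7 = 1023.04.
True-score variance = 509.134 + 181.7 = 690.834, so reliability = 0.6753.
Error variance = 1023.04 − 690.834 = 332.206; SEM = √332.206 = 18.23.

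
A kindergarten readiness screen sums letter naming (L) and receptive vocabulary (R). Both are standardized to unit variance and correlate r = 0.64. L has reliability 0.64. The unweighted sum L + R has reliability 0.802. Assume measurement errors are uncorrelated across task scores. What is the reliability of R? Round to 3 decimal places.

Var(L+R) = 2 + 2·0.64 = 3.280.
True-score variance = ρ_L + ρ_R + 2·0.64, so 0.802 = (0.64 + ρ_R + 1.28) / 3.280.
ρ_R = 0.802·3.280 − 0.64 − 1.28 = 0.711.

0.711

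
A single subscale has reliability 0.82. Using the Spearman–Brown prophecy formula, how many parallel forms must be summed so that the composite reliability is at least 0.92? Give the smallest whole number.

k ≥ ρ*(1−ρ₁)/(ρ₁(1−ρ*)) = 0.92·0.18 / (0.82·0.08) = 2.524.
Smallest integer k = 3.

3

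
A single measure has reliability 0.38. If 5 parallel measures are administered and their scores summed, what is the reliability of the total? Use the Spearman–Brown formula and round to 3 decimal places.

0.754

ρ_k = kρ / (1 + (k−1)ρ) = 5·0.38 / (1 + 4·0.38) = 1.900 / 2.520 = 0.754.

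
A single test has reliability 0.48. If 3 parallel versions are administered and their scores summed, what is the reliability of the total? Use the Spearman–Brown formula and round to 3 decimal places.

0.735

ρ_k = kρ / (1 + (k−1)ρ) = 3·0.48 / (1 + 2·0.48) = 1.440 / 1.960 = 0.735.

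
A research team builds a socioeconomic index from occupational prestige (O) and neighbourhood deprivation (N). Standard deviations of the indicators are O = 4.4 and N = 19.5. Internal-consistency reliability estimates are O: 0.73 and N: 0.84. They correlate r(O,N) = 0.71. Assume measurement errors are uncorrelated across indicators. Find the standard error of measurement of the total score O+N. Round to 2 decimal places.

Var(total) = 399.61 + 121.836 = 521.446.
True-score variance = 333.543 + 121.836 = 455.379, so reliability = 0.8733.
Error variance = 521.446 − 455.379 = 66.0672; SEM = √66.0672 = 8.13.

8.13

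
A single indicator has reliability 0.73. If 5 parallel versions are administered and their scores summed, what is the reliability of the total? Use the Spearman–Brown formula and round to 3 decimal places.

ρ_k = kρ / (1 + (k−1)ρ) = 5·0.73 / (1 + 4·0.73) = 3.650 / 3.920 = 0.931.

0.931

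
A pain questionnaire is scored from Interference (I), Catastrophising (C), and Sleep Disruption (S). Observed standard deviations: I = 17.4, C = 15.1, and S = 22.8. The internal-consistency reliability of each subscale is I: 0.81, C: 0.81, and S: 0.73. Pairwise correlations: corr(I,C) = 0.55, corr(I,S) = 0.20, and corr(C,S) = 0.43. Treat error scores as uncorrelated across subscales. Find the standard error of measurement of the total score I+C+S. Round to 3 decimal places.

15.531

Var(total) = 1050.61 + 743.783 = 1794.39.
True-score variance = 809.407 + 743.783 = 1553.19, so reliability = 0.8656.
Error variance = 1794.39 − 1553.19 = 241.203; SEM = √241.203 = 15.531.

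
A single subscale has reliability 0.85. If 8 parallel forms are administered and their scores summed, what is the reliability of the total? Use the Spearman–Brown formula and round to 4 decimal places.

0.9784

ρ_k = kρ / (1 + (k−1)ρ) = 8·0.85 / (1 + 7·0.85) = 6.800 / 6.950 = 0.9784.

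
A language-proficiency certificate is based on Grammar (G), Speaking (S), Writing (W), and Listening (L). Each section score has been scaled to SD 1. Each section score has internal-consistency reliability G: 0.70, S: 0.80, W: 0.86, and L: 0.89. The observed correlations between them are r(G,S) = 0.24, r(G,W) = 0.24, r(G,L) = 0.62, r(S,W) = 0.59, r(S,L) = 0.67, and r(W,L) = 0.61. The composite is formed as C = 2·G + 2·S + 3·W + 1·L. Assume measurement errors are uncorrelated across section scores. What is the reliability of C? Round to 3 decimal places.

0.913

Var(C) = 2² + 2² + 3² + 1 + 2·[4·0.24 + 6·0.24 + 2·0.62 + 6·0.59 + 2·0.67 + 3·0.61] = 18 + 20.7 = 38.7.
Because errors are independent across components, Cov(Tᵢ,Tⱼ) = Cov(Xᵢ,Xⱼ); the off-diagonal part of the true-score variance is the same as above.
True-score variance = [2²·0.70 + 2²·0.80 + 3²·0.86 + 0.89] + 20.7 = 14.63 + 20.7 = 35.33.
Reliability = 35.33 / 38.7 = 0.913.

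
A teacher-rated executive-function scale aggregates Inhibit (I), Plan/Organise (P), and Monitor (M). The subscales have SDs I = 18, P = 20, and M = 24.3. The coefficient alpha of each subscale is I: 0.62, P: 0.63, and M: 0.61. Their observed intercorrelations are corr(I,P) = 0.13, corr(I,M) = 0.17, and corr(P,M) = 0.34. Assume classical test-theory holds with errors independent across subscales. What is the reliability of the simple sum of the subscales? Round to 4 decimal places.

Var(I+P+M) = 18² + 20² + 24.3² + 2·[18·20·0.13 + 18·24.3·0.17 + 20·24.3·0.34] = 1314.49 + 572.796 = 1887.29.
Because errors are independent across components, Cov(Tᵢ,Tⱼ) = Cov(Xᵢ,Xⱼ); the off-diagonal part of the true-score variance is the same as above.
True-score variance = [18²·0.62 + 20²·0.63 + 24.3²·0.61] + 572.796 = 813.079 + 572.796 = 1385.87.
Reliability = 1385.87 / 1887.29 = 0.7343.

0.7343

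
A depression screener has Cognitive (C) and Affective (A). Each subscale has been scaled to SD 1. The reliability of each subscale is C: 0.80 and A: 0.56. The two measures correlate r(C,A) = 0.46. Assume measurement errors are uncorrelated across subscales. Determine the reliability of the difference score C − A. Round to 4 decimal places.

Var(C−A) = 1 + 1 − 2·0.46 = 2 − 0.92 = 1.08.
Because errors are independent across components, Cov(Tᵢ,Tⱼ) = Cov(Xᵢ,Xⱼ); the off-diagonal part of the true-score variance is the same as above.
True-score variance = [0.80 + 0.56] − 0.92 = 1.36 − 0.92 = 0.44.
Reliability = 0.44 / 1.08 = 0.4074.

0.4074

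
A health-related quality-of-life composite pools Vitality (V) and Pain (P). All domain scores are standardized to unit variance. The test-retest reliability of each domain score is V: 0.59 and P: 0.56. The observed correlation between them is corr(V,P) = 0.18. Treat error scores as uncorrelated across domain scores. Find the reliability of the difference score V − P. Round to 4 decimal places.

0.4817

Var(V−P) = 1 + 1 − 2·0.18 = 2 − 0.36 = 1.64.
Because errors are independent across components, Cov(Tᵢ,Tⱼ) = Cov(Xᵢ,Xⱼ); the off-diagonal part of the true-score variance is the same as above.
True-score variance = [0.59 + 0.56] − 0.36 = 1.15 − 0.36 = 0.79.
Reliability = 0.79 / 1.64 = 0.4817.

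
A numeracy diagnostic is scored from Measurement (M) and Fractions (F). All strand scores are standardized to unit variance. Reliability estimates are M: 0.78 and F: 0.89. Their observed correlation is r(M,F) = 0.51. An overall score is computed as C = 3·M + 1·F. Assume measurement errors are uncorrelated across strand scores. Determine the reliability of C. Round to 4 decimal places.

0.8400

Var(C) = 3² + 1 + 2·[3·0.51] = 10 + 3.06 = 13.06.
Under uncorrelated errors the observed covariances equal the true-score covariances, so only the own-variance terms attenuate.
True-score variance = [3²·0.78 + 0.89] + 3.06 = 7.91 + 3.06 = 10.97.
Reliability = 10.97 / 13.06 = 0.8400.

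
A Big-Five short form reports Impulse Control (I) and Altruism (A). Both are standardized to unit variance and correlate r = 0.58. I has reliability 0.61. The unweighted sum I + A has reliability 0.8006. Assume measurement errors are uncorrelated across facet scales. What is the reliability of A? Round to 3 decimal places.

Var(I+A) = 2 + 2·0.58 = 3.160.
True-score variance = ρ_I + ρ_A + 2·0.58, so 0.8006 = (0.61 + ρ_A + 1.16) / 3.160.
ρ_A = 0.8006·3.160 − 0.61 − 1.16 = 0.760.

0.760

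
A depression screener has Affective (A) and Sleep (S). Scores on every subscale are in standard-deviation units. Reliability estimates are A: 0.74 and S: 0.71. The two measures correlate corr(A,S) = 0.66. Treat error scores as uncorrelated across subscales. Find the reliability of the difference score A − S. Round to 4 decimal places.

Var(A−S) = 1 + 1 − 2·0.66 = 2 − 1.32 = 0.68.
Under uncorrelated errors the observed covariances equal the true-score covariances, so only the own-variance terms attenuate.
True-score variance = [0.74 + 0.71] − 1.32 = 1.45 − 1.32 = 0.13.
Reliability = 0.13 / 0.68 = 0.1912.

0.1912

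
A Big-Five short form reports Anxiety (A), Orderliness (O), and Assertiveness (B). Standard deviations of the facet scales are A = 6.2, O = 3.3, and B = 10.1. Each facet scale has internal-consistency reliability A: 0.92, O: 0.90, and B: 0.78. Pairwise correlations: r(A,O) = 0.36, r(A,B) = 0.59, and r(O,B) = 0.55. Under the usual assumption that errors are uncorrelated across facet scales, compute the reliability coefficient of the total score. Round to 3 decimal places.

0.904

Var(A+O+B) = 6.2² + 3.3² + 10.1² + 2·[6.2·3.3·0.36 + 6.2·10.1·0.59 + 3.3·10.1·0.55] = 151.34 + 125.286 = 276.626.
Under uncorrelated errors the observed covariances equal the true-score covariances, so only the own-variance terms attenuate.
True-score variance = [6.2²·0.92 + 3.3²·0.90 + 10.1²·0.78] + 125.286 = 124.734 + 125.286 = 250.019.
Reliability = 250.019 / 276.626 = 0.904.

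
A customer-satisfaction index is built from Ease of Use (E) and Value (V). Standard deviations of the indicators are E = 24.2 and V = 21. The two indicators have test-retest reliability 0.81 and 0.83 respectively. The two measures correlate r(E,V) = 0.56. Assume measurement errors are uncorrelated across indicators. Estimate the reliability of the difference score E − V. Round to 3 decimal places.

Var(E−V) = 24.2² + 21² − 2·24.2·21·0.56 = 1026.64 − 569.184 = 457.456.
With uncorrelated errors the cross-covariances are all true-score covariance, so they carry over unchanged; only the diagonal terms shrink to ρᵢσᵢ².
True-score variance = [24.2²·0.81 + 21²·0.83] − 569.184 = 840.398 − 569.184 = 271.214.
Reliability = 271.214 / 457.456 = 0.593.

0.593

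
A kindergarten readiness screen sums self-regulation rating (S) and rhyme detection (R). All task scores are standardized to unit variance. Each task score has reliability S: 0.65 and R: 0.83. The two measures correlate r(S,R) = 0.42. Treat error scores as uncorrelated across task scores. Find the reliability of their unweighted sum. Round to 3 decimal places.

Var(S+R) = 2 + 2·[0.42] = 2 + 0.84 = 2.84.
Because errors are independent across components, Cov(Tᵢ,Tⱼ) = Cov(Xᵢ,Xⱼ); the off-diagonal part of the true-score variance is the same as above.
True-score variance = [0.65 + 0.83] + 0.84 = 1.48 + 0.84 = 2.32.
Reliability = 2.32 / 2.84 = 0.817.

0.817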